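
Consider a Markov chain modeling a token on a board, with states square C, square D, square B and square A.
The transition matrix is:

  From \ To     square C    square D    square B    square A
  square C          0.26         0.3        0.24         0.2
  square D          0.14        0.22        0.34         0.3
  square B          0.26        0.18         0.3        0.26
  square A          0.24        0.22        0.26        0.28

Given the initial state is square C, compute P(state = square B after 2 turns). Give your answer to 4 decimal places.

0.2884

Propagate the distribution vector 2 turns from square C.
After 0 turns: (1.0000, 0.0000, 0.0000, 0.0000)
After 1 turn: (0.2600, 0.3000, 0.2400, 0.2000)
After 2 turns: (0.2200, 0.2312, 0.2884, 0.2604)
P(in square B after 2 turns) = 0.2884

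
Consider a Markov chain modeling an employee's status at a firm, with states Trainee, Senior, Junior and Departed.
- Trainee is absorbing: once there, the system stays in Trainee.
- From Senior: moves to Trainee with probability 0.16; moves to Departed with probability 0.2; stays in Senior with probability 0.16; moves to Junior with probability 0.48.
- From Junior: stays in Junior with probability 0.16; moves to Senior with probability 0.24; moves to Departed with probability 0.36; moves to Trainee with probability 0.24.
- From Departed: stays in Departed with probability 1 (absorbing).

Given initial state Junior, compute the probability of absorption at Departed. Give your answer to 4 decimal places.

Let h(s) be the probability of absorption at Departed starting from transient state s. Then h(Departed) = 1 and h(Trainee) = 0. By first-step analysis:
h(Senior) = 0.16·0 + 0.16·h(Senior) + 0.48·h(Junior) + 0.2·1
h(Junior) = 0.24·0 + 0.24·h(Senior) + 0.16·h(Junior) + 0.36·1
Solving: h(Senior) = 0.5772, h(Junior) = 0.5935.
Starting from Junior, the probability is 0.5935.

0.5935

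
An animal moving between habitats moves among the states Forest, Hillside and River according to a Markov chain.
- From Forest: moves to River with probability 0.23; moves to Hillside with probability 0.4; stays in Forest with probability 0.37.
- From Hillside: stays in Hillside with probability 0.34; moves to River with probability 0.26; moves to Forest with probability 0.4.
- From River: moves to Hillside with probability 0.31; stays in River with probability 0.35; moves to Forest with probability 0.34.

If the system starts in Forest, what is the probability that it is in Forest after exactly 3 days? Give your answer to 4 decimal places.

0.3726

Propagate the distribution vector 3 days from Forest.
After 0 days: (1.0000, 0.0000, 0.0000)
After 1 day: (0.3700, 0.4000, 0.2300)
After 2 days: (0.3751, 0.3553, 0.2696)
After 3 days: (0.3726, 0.3544, 0.2730)
P(in Forest after 3 days) = 0.3726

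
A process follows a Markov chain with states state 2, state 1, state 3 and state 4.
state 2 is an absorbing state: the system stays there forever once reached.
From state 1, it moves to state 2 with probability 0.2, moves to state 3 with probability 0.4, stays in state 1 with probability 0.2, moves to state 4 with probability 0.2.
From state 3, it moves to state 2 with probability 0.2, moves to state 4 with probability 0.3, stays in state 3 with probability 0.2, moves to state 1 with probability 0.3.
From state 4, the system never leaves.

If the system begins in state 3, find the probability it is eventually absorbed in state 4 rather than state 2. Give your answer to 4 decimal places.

Let h(s) be the probability of absorption at state 4 starting from transient state s. Then h(state 4) = 1 and h(state 2) = 0. By first-step analysis:
h(state 1) = 0.2·0 + 0.2·h(state 1) + 0.4·h(state 3) + 0.2·1
h(state 3) = 0.2·0 + 0.3·h(state 1) + 0.2·h(state 3) + 0.3·1
Solving: h(state 1) = 0.5385, h(state 3) = 0.5769.
Starting from state 3, the probability is 0.5769.

0.5769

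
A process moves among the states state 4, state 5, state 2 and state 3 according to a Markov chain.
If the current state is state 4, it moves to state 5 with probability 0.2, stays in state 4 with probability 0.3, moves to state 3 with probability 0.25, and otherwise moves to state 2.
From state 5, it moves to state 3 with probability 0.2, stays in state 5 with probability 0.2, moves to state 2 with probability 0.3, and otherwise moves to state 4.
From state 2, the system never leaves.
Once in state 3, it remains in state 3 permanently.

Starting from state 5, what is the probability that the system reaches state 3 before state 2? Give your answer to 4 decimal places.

Let h(s) be the probability of absorption at state 3 starting from transient state s. Then h(state 3) = 1 and h(state 2) = 0. By first-step analysis:
h(state 4) = 0.3·h(state 4) + 0.2·h(state 5) + 0.25·0 + 0.25·1
h(state 5) = 0.3·h(state 4) + 0.2·h(state 5) + 0.3·0 + 0.2·1
Solving: h(state 4) = 0.4800, h(state 5) = 0.4300.
Starting from state 5, the probability is 0.4300.

0.4300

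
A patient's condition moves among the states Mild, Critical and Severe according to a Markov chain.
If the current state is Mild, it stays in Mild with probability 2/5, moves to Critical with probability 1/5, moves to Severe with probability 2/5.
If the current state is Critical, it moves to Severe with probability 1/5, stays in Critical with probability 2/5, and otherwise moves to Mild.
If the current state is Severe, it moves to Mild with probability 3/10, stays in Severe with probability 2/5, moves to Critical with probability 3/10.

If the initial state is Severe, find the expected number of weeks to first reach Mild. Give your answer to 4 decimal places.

Let t(s) be the expected number of weeks to first reach Mild from state s, with t(Mild) = 0. Conditioning on the first week:
t(Critical) = 1 + 0.4·t(Critical) + 0.2·t(Severe)
t(Severe) = 1 + 0.3·t(Critical) + 0.4·t(Severe)
Solving: t(Critical) = 2.6667, t(Severe) = 3.0000.
Expected weeks from Severe to Mild: 3.0000.

3.0000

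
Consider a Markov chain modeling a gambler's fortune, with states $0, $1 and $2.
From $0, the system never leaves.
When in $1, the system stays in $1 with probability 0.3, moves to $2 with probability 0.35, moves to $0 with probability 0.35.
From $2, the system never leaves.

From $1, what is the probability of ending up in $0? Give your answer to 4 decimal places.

0.5000

Let h(s) be the probability of absorption at $0 starting from transient state s. Then h($0) = 1 and h($2) = 0. By first-step analysis:
h($1) = 0.35·1 + 0.3·h($1) + 0.35·0
Solving: h($1) = 0.5000.
Starting from $1, the probability is 0.5000.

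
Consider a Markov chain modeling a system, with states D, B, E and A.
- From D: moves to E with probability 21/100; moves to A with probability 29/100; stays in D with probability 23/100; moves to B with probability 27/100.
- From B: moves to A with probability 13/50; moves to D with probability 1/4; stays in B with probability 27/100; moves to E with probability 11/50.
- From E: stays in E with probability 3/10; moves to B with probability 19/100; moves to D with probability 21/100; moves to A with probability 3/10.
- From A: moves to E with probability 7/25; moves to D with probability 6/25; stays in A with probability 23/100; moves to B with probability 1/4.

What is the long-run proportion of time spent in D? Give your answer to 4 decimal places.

0.2325

Let the stationary distribution be π with π = πP and π_1 + π_2 + π_3 + π_4 = 1.
π_1 = 0.23·π_1 + 0.25·π_2 + 0.21·π_3 + 0.24·π_4
π_2 = 0.27·π_1 + 0.27·π_2 + 0.19·π_3 + 0.25·π_4
π_3 = 0.21·π_1 + 0.22·π_2 + 0.3·π_3 + 0.28·π_4
Solving with the normalization constraint gives π = (0.2325, 0.2443, 0.2542, 0.2691).
So the stationary probability of D is 0.2325.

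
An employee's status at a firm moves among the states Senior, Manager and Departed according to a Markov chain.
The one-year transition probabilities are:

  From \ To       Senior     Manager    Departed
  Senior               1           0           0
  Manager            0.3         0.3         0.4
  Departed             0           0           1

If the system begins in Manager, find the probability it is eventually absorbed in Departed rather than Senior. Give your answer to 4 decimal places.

Let h(s) be the probability of absorption at Departed starting from transient state s. Then h(Departed) = 1 and h(Senior) = 0. By first-step analysis:
h(Manager) = 0.3·0 + 0.3·h(Manager) + 0.4·1
Solving: h(Manager) = 0.5714.
Starting from Manager, the probability is 0.5714.

0.5714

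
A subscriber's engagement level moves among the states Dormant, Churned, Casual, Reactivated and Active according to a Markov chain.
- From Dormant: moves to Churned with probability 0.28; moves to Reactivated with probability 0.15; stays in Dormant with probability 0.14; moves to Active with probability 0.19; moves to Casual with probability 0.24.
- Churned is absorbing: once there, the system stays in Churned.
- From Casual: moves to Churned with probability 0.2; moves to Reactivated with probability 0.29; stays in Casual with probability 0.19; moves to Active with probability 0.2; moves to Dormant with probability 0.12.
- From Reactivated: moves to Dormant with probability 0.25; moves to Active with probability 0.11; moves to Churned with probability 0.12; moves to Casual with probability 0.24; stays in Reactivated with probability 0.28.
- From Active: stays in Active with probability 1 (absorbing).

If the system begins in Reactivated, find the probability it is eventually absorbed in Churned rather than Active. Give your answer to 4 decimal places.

Let h(s) be the probability of absorption at Churned starting from transient state s. Then h(Churned) = 1 and h(Active) = 0. By first-step analysis:
h(Dormant) = 0.14·h(Dormant) + 0.28·1 + 0.24·h(Casual) + 0.15·h(Reactivated) + 0.19·0
h(Casual) = 0.12·h(Dormant) + 0.2·1 + 0.19·h(Casual) + 0.29·h(Reactivated) + 0.2·0
h(Reactivated) = 0.25·h(Dormant) + 0.12·1 + 0.24·h(Casual) + 0.28·h(Reactivated) + 0.11·0
Solving: h(Dormant) = 0.5652, h(Casual) = 0.5230, h(Reactivated) = 0.5373.
Starting from Reactivated, the probability is 0.5373.

0.5373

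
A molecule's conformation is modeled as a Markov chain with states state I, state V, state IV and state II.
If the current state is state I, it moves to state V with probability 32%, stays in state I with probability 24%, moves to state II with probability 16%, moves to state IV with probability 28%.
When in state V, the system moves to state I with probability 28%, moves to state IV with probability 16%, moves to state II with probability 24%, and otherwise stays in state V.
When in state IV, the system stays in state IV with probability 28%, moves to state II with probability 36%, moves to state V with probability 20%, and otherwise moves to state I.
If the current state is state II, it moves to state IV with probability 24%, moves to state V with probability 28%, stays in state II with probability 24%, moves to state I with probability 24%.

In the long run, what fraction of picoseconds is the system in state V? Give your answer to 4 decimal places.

Let the stationary distribution be π with π = πP and π_1 + π_2 + π_3 + π_4 = 1.
π_1 = 0.24·π_1 + 0.28·π_2 + 0.16·π_3 + 0.24·π_4
π_2 = 0.32·π_1 + 0.32·π_2 + 0.2·π_3 + 0.28·π_4
π_3 = 0.28·π_1 + 0.16·π_2 + 0.28·π_3 + 0.24·π_4
Solving with the normalization constraint gives π = (0.2324, 0.2817, 0.2362, 0.2498).
So the stationary probability of state V is 0.2817.

0.2817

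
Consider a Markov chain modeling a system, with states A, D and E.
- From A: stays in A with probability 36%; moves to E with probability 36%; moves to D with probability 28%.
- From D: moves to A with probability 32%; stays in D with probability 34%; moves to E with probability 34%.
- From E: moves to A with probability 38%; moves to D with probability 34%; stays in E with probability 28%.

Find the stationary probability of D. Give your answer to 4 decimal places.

Let the stationary distribution be π with π = πP and π_1 + π_2 + π_3 = 1.
π_1 = 0.36·π_1 + 0.32·π_2 + 0.38·π_3
π_2 = 0.28·π_1 + 0.34·π_2 + 0.34·π_3
Solving with the normalization constraint gives π = (0.3538, 0.3188, 0.3274).
So the stationary probability of D is 0.3188.

0.3188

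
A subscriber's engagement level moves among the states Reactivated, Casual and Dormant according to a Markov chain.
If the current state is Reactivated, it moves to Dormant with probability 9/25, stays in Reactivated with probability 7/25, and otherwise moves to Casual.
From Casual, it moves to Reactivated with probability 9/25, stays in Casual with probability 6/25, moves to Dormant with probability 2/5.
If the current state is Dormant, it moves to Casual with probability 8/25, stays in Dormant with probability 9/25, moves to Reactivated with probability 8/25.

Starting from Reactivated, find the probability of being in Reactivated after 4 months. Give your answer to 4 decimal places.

Propagate the distribution vector 4 months from Reactivated.
After 0 months: (1.0000, 0.0000, 0.0000)
After 1 month: (0.2800, 0.3600, 0.3600)
After 2 months: (0.3232, 0.3024, 0.3744)
After 3 months: (0.3192, 0.3087, 0.3721)
After 4 months: (0.3196, 0.3081, 0.3723)
P(in Reactivated after 4 months) = 0.3196

0.3196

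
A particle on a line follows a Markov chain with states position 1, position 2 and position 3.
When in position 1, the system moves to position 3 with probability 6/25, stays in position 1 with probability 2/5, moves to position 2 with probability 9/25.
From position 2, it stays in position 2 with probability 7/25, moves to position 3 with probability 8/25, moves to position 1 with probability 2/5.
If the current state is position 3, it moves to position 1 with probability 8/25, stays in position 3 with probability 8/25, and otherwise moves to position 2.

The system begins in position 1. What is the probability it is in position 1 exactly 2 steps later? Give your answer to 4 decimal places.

Sum over the intermediate state after 1 step:
P = P(position 1→position 1)·P(position 1→position 1) + P(position 1→position 2)·P(position 2→position 1) + P(position 1→position 3)·P(position 3→position 1)
  = 0.4×0.4 + 0.36×0.4 + 0.24×0.32
  = 0.1600 + 0.1440 + 0.0768 = 0.3808

0.3808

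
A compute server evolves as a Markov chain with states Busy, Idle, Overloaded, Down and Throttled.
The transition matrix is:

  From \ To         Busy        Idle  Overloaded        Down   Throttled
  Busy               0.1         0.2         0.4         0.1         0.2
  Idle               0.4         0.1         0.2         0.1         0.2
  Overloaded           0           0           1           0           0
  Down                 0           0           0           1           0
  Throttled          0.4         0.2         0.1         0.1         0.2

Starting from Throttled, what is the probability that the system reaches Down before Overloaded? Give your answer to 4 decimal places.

Let h(s) be the probability of absorption at Down starting from transient state s. Then h(Down) = 1 and h(Overloaded) = 0. By first-step analysis:
h(Busy) = 0.1·h(Busy) + 0.2·h(Idle) + 0.4·0 + 0.1·1 + 0.2·h(Throttled)
h(Idle) = 0.4·h(Busy) + 0.1·h(Idle) + 0.2·0 + 0.1·1 + 0.2·h(Throttled)
h(Throttled) = 0.4·h(Busy) + 0.2·h(Idle) + 0.1·0 + 0.1·1 + 0.2·h(Throttled)
Solving: h(Busy) = 0.2477, h(Idle) = 0.2928, h(Throttled) = 0.3221.
Starting from Throttled, the probability is 0.3221.

0.3221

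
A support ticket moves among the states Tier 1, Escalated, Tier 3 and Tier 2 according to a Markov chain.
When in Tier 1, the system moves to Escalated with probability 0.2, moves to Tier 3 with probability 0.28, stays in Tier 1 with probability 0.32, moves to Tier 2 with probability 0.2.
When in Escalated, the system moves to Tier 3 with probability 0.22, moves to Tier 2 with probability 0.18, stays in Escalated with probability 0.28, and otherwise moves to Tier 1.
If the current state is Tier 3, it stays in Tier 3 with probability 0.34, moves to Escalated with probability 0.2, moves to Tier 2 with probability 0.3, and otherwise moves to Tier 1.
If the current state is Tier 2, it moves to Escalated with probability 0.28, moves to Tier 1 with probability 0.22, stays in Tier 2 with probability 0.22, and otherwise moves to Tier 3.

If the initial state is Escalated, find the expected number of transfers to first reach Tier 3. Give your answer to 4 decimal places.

Let t(s) be the expected number of transfers to first reach Tier 3 from state s, with t(Tier 3) = 0. Conditioning on the first transfer:
t(Tier 1) = 1 + 0.32·t(Tier 1) + 0.2·t(Escalated) + 0.2·t(Tier 2)
t(Escalated) = 1 + 0.32·t(Tier 1) + 0.28·t(Escalated) + 0.18·t(Tier 2)
t(Tier 2) = 1 + 0.22·t(Tier 1) + 0.28·t(Escalated) + 0.22·t(Tier 2)
Solving: t(Tier 1) = 3.7606, t(Escalated) = 4.0054, t(Tier 2) = 3.7806.
Expected transfers from Escalated to Tier 3: 4.0054.

4.0054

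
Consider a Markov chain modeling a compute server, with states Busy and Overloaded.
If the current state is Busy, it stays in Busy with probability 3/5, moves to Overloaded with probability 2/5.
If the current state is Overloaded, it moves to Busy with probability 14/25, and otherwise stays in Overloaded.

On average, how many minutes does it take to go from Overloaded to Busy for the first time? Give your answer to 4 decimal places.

1.7857

Let t(s) be the expected number of minutes to first reach Busy from state s, with t(Busy) = 0. Conditioning on the first minute:
t(Overloaded) = 1 + 0.44·t(Overloaded)
Solving: t(Overloaded) = 1.7857.
Expected minutes from Overloaded to Busy: 1.7857.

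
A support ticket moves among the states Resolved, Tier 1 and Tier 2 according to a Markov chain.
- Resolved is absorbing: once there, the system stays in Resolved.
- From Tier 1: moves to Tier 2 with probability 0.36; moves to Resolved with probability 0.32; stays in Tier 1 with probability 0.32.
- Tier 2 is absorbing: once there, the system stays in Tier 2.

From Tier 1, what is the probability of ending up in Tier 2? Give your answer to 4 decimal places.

Let h(s) be the probability of absorption at Tier 2 starting from transient state s. Then h(Tier 2) = 1 and h(Resolved) = 0. By first-step analysis:
h(Tier 1) = 0.32·0 + 0.32·h(Tier 1) + 0.36·1
Solving: h(Tier 1) = 0.5294.
Starting from Tier 1, the probability is 0.5294.

0.5294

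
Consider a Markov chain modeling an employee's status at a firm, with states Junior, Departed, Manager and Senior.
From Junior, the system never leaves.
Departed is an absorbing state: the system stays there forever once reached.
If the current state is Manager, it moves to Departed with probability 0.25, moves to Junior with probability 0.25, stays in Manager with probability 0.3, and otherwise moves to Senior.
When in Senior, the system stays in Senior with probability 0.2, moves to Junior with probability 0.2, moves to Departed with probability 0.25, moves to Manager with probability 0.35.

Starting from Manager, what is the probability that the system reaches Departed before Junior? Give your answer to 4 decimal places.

0.5102

Let h(s) be the probability of absorption at Departed starting from transient state s. Then h(Departed) = 1 and h(Junior) = 0. By first-step analysis:
h(Manager) = 0.25·0 + 0.25·1 + 0.3·h(Manager) + 0.2·h(Senior)
h(Senior) = 0.2·0 + 0.25·1 + 0.35·h(Manager) + 0.2·h(Senior)
Solving: h(Manager) = 0.5102, h(Senior) = 0.5357.
Starting from Manager, the probability is 0.5102.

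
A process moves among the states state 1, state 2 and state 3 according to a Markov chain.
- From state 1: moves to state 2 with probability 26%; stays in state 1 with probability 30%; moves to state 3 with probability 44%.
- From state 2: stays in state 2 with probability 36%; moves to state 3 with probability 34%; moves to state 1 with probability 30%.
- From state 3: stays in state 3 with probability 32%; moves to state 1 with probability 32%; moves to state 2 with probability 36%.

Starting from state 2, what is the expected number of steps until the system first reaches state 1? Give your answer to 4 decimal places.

Let t(s) be the expected number of steps to first reach state 1 from state s, with t(state 1) = 0. Conditioning on the first step:
t(state 2) = 1 + 0.36·t(state 2) + 0.34·t(state 3)
t(state 3) = 1 + 0.36·t(state 2) + 0.32·t(state 3)
Solving: t(state 2) = 3.2609, t(state 3) = 3.1969.
Expected steps from state 2 to state 1: 3.2609.

3.2609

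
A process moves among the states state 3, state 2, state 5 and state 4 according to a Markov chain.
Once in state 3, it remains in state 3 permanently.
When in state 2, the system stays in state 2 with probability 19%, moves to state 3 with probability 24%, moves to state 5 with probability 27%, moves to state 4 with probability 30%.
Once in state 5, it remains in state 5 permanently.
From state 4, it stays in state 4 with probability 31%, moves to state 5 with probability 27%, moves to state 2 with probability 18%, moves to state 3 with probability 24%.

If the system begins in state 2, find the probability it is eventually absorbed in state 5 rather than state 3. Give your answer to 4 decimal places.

0.5294

Let h(s) be the probability of absorption at state 5 starting from transient state s. Then h(state 5) = 1 and h(state 3) = 0. By first-step analysis:
h(state 2) = 0.24·0 + 0.19·h(state 2) + 0.27·1 + 0.3·h(state 4)
h(state 4) = 0.24·0 + 0.18·h(state 2) + 0.27·1 + 0.31·h(state 4)
Solving: h(state 2) = 0.5294, h(state 4) = 0.5294.
Starting from state 2, the probability is 0.5294.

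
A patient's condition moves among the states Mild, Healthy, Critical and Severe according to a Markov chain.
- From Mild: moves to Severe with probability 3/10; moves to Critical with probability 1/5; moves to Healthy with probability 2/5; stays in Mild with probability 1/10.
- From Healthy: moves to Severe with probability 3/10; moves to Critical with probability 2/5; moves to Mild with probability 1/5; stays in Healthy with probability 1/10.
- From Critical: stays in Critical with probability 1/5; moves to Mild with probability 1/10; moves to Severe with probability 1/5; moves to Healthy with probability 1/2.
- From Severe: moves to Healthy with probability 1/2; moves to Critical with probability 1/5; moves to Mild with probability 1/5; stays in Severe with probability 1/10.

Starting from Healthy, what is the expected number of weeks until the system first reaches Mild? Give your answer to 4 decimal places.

5.8678

Let t(s) be the expected number of weeks to first reach Mild from state s, with t(Mild) = 0. Conditioning on the first week:
t(Healthy) = 1 + 0.1·t(Healthy) + 0.4·t(Critical) + 0.3·t(Severe)
t(Critical) = 1 + 0.5·t(Healthy) + 0.2·t(Critical) + 0.2·t(Severe)
t(Severe) = 1 + 0.5·t(Healthy) + 0.2·t(Critical) + 0.1·t(Severe)
Solving: t(Healthy) = 5.8678, t(Critical) = 6.3636, t(Severe) = 5.7851.
Expected weeks from Healthy to Mild: 5.8678.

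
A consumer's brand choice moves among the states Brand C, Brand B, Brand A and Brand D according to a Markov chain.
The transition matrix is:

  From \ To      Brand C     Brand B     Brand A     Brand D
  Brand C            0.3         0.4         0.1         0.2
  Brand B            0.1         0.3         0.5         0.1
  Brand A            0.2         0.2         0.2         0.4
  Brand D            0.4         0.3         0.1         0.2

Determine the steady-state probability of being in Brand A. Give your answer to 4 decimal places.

0.2442

Let the stationary distribution be π with π = πP and π_1 + π_2 + π_3 + π_4 = 1.
π_1 = 0.3·π_1 + 0.1·π_2 + 0.2·π_3 + 0.4·π_4
π_2 = 0.4·π_1 + 0.3·π_2 + 0.2·π_3 + 0.3·π_4
π_3 = 0.1·π_1 + 0.5·π_2 + 0.2·π_3 + 0.1·π_4
Solving with the normalization constraint gives π = (0.2376, 0.2993, 0.2442, 0.2189).
So the stationary probability of Brand A is 0.2442.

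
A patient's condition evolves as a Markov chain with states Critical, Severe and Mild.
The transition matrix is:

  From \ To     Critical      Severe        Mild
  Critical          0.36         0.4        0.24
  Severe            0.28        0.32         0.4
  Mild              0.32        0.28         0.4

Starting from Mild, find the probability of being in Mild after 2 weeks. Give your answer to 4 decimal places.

Sum over the intermediate state after 1 week:
P = P(Mild→Critical)·P(Critical→Mild) + P(Mild→Severe)·P(Severe→Mild) + P(Mild→Mild)·P(Mild→Mild)
  = 0.32×0.24 + 0.28×0.4 + 0.4×0.4
  = 0.0768 + 0.1120 + 0.1600 = 0.3488

0.3488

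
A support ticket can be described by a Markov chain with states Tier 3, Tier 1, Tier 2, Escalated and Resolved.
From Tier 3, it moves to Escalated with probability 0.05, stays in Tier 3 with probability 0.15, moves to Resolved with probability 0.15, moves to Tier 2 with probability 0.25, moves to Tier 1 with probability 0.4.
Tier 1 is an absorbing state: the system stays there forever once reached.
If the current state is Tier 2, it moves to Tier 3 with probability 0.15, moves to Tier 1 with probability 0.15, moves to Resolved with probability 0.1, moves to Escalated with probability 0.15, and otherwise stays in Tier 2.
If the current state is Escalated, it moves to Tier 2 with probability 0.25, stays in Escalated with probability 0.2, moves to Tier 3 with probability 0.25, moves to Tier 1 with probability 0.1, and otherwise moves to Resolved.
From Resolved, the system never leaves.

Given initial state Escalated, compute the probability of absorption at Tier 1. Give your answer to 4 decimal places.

0.5247

Let h(s) be the probability of absorption at Tier 1 starting from transient state s. Then h(Tier 1) = 1 and h(Resolved) = 0. By first-step analysis:
h(Tier 3) = 0.15·h(Tier 3) + 0.4·1 + 0.25·h(Tier 2) + 0.05·h(Escalated) + 0.15·0
h(Tier 2) = 0.15·h(Tier 3) + 0.15·1 + 0.45·h(Tier 2) + 0.15·h(Escalated) + 0.1·0
h(Escalated) = 0.25·h(Tier 3) + 0.1·1 + 0.25·h(Tier 2) + 0.2·h(Escalated) + 0.2·0
Solving: h(Tier 3) = 0.6781, h(Tier 2) = 0.6008, h(Escalated) = 0.5247.
Starting from Escalated, the probability is 0.5247.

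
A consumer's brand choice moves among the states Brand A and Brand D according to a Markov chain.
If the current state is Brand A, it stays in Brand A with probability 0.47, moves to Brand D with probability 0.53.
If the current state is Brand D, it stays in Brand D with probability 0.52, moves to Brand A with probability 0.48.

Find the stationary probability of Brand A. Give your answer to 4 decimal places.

0.4752

Let the stationary distribution be π with π = πP and π_1 + π_2 = 1.
π_1 = 0.47·π_1 + 0.48·π_2
Solving with the normalization constraint gives π = (0.4752, 0.5248).
So the stationary probability of Brand A is 0.4752.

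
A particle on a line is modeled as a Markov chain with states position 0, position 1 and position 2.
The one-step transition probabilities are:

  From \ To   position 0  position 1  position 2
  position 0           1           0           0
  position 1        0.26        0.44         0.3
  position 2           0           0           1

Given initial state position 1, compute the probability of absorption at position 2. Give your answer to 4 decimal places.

Let h(s) be the probability of absorption at position 2 starting from transient state s. Then h(position 2) = 1 and h(position 0) = 0. By first-step analysis:
h(position 1) = 0.26·0 + 0.44·h(position 1) + 0.3·1
Solving: h(position 1) = 0.5357.
Starting from position 1, the probability is 0.5357.

0.5357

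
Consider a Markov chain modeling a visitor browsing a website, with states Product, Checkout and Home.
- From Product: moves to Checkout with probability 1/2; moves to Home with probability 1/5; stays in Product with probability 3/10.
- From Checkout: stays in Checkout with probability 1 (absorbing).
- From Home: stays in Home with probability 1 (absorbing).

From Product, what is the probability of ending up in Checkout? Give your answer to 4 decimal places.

Let h(s) be the probability of absorption at Checkout starting from transient state s. Then h(Checkout) = 1 and h(Home) = 0. By first-step analysis:
h(Product) = 0.3·h(Product) + 0.5·1 + 0.2·0
Solving: h(Product) = 0.7143.
Starting from Product, the probability is 0.7143.

0.7143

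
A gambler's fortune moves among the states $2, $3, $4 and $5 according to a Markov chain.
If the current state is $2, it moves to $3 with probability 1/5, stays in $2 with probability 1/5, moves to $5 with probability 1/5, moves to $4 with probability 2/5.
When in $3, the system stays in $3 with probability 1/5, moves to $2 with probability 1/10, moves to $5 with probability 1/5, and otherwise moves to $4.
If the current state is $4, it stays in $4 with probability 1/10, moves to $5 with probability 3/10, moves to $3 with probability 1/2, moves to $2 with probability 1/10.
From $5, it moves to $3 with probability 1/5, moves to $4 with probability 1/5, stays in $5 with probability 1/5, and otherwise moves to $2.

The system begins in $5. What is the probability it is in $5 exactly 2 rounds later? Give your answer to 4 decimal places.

0.2200

Propagate the distribution vector 2 rounds from $5.
After 0 rounds: (0.0000, 0.0000, 0.0000, 1.0000)
After 1 round: (0.4000, 0.2000, 0.2000, 0.2000)
After 2 rounds: (0.2000, 0.2600, 0.3200, 0.2200)
P(in $5 after 2 rounds) = 0.2200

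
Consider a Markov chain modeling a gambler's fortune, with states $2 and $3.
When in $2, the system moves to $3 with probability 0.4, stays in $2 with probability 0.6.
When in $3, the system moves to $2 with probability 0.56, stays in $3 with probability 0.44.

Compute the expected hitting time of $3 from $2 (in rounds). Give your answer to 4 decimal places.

2.5000

Let t(s) be the expected number of rounds to first reach $3 from state s, with t($3) = 0. Conditioning on the first round:
t($2) = 1 + 0.6·t($2)
Solving: t($2) = 2.5000.
Expected rounds from $2 to $3: 2.5000.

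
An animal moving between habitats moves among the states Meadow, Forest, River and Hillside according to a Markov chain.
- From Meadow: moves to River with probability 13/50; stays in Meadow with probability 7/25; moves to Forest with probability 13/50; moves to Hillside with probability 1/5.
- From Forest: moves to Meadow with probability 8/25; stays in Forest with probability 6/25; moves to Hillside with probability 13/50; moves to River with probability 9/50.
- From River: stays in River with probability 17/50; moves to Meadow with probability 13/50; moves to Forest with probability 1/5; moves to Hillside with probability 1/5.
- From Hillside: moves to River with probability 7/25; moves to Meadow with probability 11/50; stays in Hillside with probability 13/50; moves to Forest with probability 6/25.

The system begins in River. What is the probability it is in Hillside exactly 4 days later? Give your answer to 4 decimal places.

0.2277

Propagate the distribution vector 4 days from River.
After 0 days: (0.0000, 0.0000, 1.0000, 0.0000)
After 1 day: (0.2600, 0.2000, 0.3400, 0.2000)
After 2 days: (0.2692, 0.2316, 0.2752, 0.2240)
After 3 days: (0.2703, 0.2344, 0.2680, 0.2273)
After 4 days: (0.2704, 0.2347, 0.2672, 0.2277)
P(in Hillside after 4 days) = 0.2277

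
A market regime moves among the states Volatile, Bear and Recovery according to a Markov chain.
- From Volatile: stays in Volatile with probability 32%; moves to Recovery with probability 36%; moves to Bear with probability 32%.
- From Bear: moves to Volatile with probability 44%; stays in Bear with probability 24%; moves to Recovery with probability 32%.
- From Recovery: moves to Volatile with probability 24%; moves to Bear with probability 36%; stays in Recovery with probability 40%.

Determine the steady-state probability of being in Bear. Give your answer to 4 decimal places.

Let the stationary distribution be π with π = πP and π_1 + π_2 + π_3 = 1.
π_1 = 0.32·π_1 + 0.44·π_2 + 0.24·π_3
π_2 = 0.32·π_1 + 0.24·π_2 + 0.36·π_3
Solving with the normalization constraint gives π = (0.3282, 0.3097, 0.3621).
So the stationary probability of Bear is 0.3097.

0.3097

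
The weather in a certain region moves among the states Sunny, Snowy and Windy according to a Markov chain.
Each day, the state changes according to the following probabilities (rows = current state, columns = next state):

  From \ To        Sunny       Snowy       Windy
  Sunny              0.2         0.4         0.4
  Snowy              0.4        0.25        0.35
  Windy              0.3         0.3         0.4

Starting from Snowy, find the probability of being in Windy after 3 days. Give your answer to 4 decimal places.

0.3836

Propagate the distribution vector 3 days from Snowy.
After 0 days: (0.0000, 1.0000, 0.0000)
After 1 day: (0.4000, 0.2500, 0.3500)
After 2 days: (0.2850, 0.3275, 0.3875)
After 3 days: (0.3043, 0.3121, 0.3836)
P(in Windy after 3 days) = 0.3836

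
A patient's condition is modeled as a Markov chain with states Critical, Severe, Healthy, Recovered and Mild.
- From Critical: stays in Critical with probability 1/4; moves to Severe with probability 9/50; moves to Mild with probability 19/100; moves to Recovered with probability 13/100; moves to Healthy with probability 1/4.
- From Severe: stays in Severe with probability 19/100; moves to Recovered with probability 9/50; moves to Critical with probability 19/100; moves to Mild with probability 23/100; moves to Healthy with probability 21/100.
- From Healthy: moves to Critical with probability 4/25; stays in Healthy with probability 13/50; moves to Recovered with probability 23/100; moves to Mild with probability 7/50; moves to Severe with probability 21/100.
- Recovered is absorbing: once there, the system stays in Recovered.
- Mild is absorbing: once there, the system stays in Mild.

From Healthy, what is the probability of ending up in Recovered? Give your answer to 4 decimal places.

0.5468

Let h(s) be the probability of absorption at Recovered starting from transient state s. Then h(Recovered) = 1 and h(Mild) = 0. By first-step analysis:
h(Critical) = 0.25·h(Critical) + 0.18·h(Severe) + 0.25·h(Healthy) + 0.13·1 + 0.19·0
h(Severe) = 0.19·h(Critical) + 0.19·h(Severe) + 0.21·h(Healthy) + 0.18·1 + 0.23·0
h(Healthy) = 0.16·h(Critical) + 0.21·h(Severe) + 0.26·h(Healthy) + 0.23·1 + 0.14·0
Solving: h(Critical) = 0.4694, h(Severe) = 0.4741, h(Healthy) = 0.5468.
Starting from Healthy, the probability is 0.5468.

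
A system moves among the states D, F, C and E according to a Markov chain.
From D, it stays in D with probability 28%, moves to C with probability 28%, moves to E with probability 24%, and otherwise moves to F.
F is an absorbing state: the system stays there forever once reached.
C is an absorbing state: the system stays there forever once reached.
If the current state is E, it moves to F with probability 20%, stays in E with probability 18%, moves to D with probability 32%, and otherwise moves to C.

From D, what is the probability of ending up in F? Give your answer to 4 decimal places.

Let h(s) be the probability of absorption at F starting from transient state s. Then h(F) = 1 and h(C) = 0. By first-step analysis:
h(D) = 0.28·h(D) + 0.2·1 + 0.28·0 + 0.24·h(E)
h(E) = 0.32·h(D) + 0.2·1 + 0.3·0 + 0.18·h(E)
Solving: h(D) = 0.4128, h(E) = 0.4050.
Starting from D, the probability is 0.4128.

0.4128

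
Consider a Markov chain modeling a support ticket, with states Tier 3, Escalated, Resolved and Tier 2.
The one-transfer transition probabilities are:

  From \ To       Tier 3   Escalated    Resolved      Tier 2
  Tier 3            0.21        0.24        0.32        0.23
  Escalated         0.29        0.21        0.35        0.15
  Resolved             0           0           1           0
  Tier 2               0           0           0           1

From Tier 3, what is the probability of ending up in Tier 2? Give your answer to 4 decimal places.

Let h(s) be the probability of absorption at Tier 2 starting from transient state s. Then h(Tier 2) = 1 and h(Resolved) = 0. By first-step analysis:
h(Tier 3) = 0.21·h(Tier 3) + 0.24·h(Escalated) + 0.32·0 + 0.23·1
h(Escalated) = 0.29·h(Tier 3) + 0.21·h(Escalated) + 0.35·0 + 0.15·1
Solving: h(Tier 3) = 0.3926, h(Escalated) = 0.3340.
Starting from Tier 3, the probability is 0.3926.

0.3926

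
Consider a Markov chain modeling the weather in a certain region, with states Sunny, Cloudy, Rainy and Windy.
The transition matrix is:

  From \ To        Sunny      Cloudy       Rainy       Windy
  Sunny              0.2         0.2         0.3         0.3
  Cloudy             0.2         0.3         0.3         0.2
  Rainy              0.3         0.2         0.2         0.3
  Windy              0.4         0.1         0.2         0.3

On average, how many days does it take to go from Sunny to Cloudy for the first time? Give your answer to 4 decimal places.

Let t(s) be the expected number of days to first reach Cloudy from state s, with t(Cloudy) = 0. Conditioning on the first day:
t(Sunny) = 1 + 0.2·t(Sunny) + 0.3·t(Rainy) + 0.3·t(Windy)
t(Rainy) = 1 + 0.3·t(Sunny) + 0.2·t(Rainy) + 0.3·t(Windy)
t(Windy) = 1 + 0.4·t(Sunny) + 0.2·t(Rainy) + 0.3·t(Windy)
Solving: t(Sunny) = 5.8824, t(Rainy) = 5.8824, t(Windy) = 6.4706.
Expected days from Sunny to Cloudy: 5.8824.

5.8824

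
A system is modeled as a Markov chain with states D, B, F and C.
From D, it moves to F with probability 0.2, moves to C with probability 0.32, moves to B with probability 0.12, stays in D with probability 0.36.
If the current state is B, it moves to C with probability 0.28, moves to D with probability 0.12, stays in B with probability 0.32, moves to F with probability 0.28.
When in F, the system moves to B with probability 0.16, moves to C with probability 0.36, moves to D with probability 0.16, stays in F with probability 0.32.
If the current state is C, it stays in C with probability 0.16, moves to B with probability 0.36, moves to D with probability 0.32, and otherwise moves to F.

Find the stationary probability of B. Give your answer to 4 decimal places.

0.2445

Let the stationary distribution be π with π = πP and π_1 + π_2 + π_3 + π_4 = 1.
π_1 = 0.36·π_1 + 0.12·π_2 + 0.16·π_3 + 0.32·π_4
π_2 = 0.12·π_1 + 0.32·π_2 + 0.16·π_3 + 0.36·π_4
π_3 = 0.2·π_1 + 0.28·π_2 + 0.32·π_3 + 0.16·π_4
Solving with the normalization constraint gives π = (0.2429, 0.2445, 0.2370, 0.2756).
So the stationary probability of B is 0.2445.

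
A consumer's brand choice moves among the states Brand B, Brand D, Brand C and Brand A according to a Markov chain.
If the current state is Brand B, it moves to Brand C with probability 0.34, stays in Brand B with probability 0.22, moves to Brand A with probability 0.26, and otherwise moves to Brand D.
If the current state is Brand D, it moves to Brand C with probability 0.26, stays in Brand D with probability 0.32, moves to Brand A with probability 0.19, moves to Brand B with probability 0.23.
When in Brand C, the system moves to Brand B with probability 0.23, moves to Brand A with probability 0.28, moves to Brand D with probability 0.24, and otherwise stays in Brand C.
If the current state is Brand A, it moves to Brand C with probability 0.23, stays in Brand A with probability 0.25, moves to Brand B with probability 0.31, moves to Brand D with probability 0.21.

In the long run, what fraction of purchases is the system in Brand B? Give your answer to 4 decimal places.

0.2472

Let the stationary distribution be π with π = πP and π_1 + π_2 + π_3 + π_4 = 1.
π_1 = 0.22·π_1 + 0.23·π_2 + 0.23·π_3 + 0.31·π_4
π_2 = 0.18·π_1 + 0.32·π_2 + 0.24·π_3 + 0.21·π_4
π_3 = 0.34·π_1 + 0.26·π_2 + 0.25·π_3 + 0.23·π_4
Solving with the normalization constraint gives π = (0.2472, 0.2367, 0.2697, 0.2464).
So the stationary probability of Brand B is 0.2472.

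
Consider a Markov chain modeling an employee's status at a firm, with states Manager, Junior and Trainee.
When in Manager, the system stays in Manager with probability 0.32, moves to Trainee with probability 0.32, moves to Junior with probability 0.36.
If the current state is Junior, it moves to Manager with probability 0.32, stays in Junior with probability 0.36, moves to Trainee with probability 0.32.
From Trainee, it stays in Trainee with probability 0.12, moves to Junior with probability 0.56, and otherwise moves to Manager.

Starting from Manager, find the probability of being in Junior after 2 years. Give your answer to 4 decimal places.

0.4240

Sum over the intermediate state after 1 year:
P = P(Manager→Manager)·P(Manager→Junior) + P(Manager→Junior)·P(Junior→Junior) + P(Manager→Trainee)·P(Trainee→Junior)
  = 0.32×0.36 + 0.36×0.36 + 0.32×0.56
  = 0.1152 + 0.1296 + 0.1792 = 0.4240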